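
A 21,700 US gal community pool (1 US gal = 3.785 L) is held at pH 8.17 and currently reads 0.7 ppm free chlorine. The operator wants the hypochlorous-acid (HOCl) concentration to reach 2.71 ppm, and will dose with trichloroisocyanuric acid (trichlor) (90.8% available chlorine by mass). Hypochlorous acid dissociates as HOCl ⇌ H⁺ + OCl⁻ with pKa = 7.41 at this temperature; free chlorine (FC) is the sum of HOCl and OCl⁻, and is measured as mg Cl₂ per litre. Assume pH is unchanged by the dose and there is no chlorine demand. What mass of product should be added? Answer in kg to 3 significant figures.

1.59 kg

Volume: 21,700 US gal × 3.785 L/gal = 82,134 L.
[OCl⁻]/[HOCl] = 10^(pH − pKa) = 10^(8.17 − 7.41) = 5.754; fraction as HOCl = 1/(1 + 5.754) = 0.1481.
Free chlorine required for 2.71 ppm HOCl: 2.71 / 0.1481 = 18.3 ppm.
FC to add: 18.3 − 0.7 = 17.6 mg/L as Cl₂.
Cl₂ equivalent: 17.6 mg/L × 82,134 L = 1446 g.
Product at 90.8% available Cl: 1446 / 0.908 = 1592 g.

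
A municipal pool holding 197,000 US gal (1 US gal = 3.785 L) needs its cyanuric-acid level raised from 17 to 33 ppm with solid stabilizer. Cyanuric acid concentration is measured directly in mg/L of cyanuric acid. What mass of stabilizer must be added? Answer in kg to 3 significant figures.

11.9 kg

Volume: 197,000 US gal × 3.785 L/gal = 745,645 L.
CYA to add: (33 − 17) = 16 mg/L × 745,645 L = 11,930 g cyanuric acid.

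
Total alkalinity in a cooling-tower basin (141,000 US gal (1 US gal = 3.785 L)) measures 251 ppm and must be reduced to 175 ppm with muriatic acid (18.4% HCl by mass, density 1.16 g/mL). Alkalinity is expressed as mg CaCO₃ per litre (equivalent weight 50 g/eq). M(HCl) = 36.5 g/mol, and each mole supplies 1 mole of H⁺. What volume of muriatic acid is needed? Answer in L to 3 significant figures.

139 L

Volume: 141,000 US gal × 3.785 L/gal = 533,685 L.
Alkalinity to neutralize: (251 − 175) = 76 mg/L as CaCO₃ × 533,685 L = 40,560 g as CaCO₃.
Equivalents of H⁺ required: 40,560 ÷ 50 g/eq = 811.2 eq = 811.2 mol HCl.
Mass of HCl: 811.2 × 36.5 = 29,610 g.
Mass of 18.4% solution: 29,610 / 0.184 = 160,900 g.
Volume: 160,900 g ÷ 1.16 g/mL = 138,700 mL.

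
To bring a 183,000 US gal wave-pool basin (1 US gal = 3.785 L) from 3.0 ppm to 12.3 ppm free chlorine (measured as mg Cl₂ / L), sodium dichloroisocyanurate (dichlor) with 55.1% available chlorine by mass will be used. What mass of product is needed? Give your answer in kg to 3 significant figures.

Volume: 183,000 US gal × 3.785 L/gal = 692,655 L.
Chlorine deficit: 12.3 − 3.0 = 9.3 ppm = 9.3 mg/L as Cl₂.
Cl₂ equivalent needed: 9.3 mg/L × 692,655 L = 6,442,000 mg = 6442 g.
Product at 55.1% available chlorine: 6442 / 0.551 = 11,690 g.

11.7 kg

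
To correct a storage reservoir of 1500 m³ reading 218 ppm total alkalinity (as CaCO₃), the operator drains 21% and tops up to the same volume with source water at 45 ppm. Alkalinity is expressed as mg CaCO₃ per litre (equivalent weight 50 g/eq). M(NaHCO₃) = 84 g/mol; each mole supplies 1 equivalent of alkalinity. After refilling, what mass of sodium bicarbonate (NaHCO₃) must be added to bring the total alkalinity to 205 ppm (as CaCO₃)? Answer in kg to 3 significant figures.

Volume: 1500 m³ = 1,500,000 L.
After draining 21% and refilling: 218 × 0.79 + 45 × 0.21 = 181.67 ppm.
Deficit to target: 205 − 181.67 = 23.33 mg/L.
As CaCO₃: 23.33 mg/L × 1,500,000 L = 35,000 g; ÷ 50 g/eq ÷ 1 = 699.9 mol NaHCO₃.
Mass: 699.9 × 84 = 58,790 g.

58.8 kg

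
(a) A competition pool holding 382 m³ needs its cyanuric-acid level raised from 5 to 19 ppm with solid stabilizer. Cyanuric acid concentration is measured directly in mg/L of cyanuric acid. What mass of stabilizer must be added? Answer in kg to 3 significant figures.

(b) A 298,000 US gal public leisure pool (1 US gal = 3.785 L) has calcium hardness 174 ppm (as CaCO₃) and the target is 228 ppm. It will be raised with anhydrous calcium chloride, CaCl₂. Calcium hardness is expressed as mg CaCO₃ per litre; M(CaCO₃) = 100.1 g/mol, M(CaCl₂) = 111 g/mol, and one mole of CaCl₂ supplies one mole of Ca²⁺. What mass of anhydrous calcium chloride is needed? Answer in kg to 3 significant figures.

(a) Volume: 382 m³ = 382,000 L.
(a) CYA to add: (19 − 5) = 14 mg/L × 382,000 L = 5348 g cyanuric acid.

(b) Volume: 298,000 US gal × 3.785 L/gal = 1,127,930 L.
(b) Hardness to add: (228 − 174) = 54 mg/L as CaCO₃ × 1,127,930 L = 60,910 g as CaCO₃.
(b) Moles of Ca²⁺ (1 mol Ca²⁺ ≡ 1 mol CaCO₃): 60,910 / 100.1 g/mol = 608.5 mol.
(b) Mass of CaCl₂: 608.5 × 111 = 67,540 g.

(a) 5.35 kg; (b) 67.5 kg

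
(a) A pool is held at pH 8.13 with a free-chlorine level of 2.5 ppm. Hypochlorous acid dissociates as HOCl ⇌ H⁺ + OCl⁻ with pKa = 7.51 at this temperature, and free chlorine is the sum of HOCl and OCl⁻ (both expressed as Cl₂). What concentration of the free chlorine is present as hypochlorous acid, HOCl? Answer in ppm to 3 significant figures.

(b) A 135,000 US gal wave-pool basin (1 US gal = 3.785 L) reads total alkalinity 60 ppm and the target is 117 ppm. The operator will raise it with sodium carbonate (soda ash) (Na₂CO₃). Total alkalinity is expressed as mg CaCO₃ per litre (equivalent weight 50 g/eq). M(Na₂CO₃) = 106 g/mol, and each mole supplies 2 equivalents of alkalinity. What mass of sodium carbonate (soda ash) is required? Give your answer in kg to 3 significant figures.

(a) [OCl⁻]/[HOCl] = 10^(pH − pKa) = 10^(8.13 − 7.51) = 10^0.62 = 4.169.
(a) Fraction as HOCl = 1 / (1 + 4.169) = 0.1935.
(a) HOCl = 0.1935 × 2.5 ppm = 0.4837 ppm.

(b) Volume: 135,000 US gal × 3.785 L/gal = 510,975 L.
(b) Alkalinity to add: (117 − 60) = 57 mg/L as CaCO₃ × 510,975 L = 29,130 g as CaCO₃.
(b) Equivalents: 29,130 g ÷ 50 g/eq = 582.5 eq.
(b) Each mole of Na₂CO₃ supplies 2 eq, so 582.5 / 2 = 291.3 mol.
(b) Mass: 291.3 mol × 106 g/mol = 30,870 g.

(a) 0.484 ppm; (b) 30.9 kg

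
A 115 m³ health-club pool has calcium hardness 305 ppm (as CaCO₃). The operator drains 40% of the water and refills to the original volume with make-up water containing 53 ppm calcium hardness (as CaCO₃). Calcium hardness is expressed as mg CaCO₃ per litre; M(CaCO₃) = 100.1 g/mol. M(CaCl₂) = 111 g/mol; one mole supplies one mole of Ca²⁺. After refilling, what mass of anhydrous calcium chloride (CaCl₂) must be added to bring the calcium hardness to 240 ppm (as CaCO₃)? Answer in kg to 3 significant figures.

Volume: 115 m³ = 115,000 L.
After draining 40% and refilling: 305 × 0.60 + 53 × 0.40 = 204.2 ppm.
Deficit to target: 240 − 204.2 = 35.8 mg/L.
As CaCO₃: 35.8 mg/L × 115,000 L = 4117 g; ÷ 100.1 = 41.13 mol Ca²⁺.
Mass: 41.13 × 111 = 4565 g.

4.57 kg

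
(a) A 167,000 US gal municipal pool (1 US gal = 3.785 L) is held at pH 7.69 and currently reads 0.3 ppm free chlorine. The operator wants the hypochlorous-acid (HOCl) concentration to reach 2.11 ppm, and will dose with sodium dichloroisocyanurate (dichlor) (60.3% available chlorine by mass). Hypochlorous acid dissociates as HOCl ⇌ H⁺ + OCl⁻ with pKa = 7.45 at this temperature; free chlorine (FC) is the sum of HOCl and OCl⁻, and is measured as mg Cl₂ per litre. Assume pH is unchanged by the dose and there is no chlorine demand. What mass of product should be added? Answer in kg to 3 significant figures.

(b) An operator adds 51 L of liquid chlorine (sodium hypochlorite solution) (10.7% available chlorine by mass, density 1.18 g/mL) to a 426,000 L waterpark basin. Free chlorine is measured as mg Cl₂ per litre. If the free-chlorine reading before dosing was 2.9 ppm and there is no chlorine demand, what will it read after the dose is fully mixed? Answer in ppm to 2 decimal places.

(a) 5.74 kg; (b) 18.02 ppm

(a) Volume: 167,000 US gal × 3.785 L/gal = 632,095 L.
(a) [OCl⁻]/[HOCl] = 10^(pH − pKa) = 10^(7.69 − 7.45) = 1.738; fraction as HOCl = 1/(1 + 1.738) = 0.3653.
(a) Free chlorine required for 2.11 ppm HOCl: 2.11 / 0.3653 = 5.777 ppm.
(a) FC to add: 5.777 − 0.3 = 5.477 mg/L as Cl₂.
(a) Cl₂ equivalent: 5.477 mg/L × 632,095 L = 3462 g.
(a) Product at 60.3% available Cl: 3462 / 0.603 = 5741 g.

(b) Mass of solution: 51 L × 1000 mL/L × 1.18 g/mL = 60,180 g.
(b) Available chlorine delivered: 60,180 g × 0.107 = 6439 g as Cl₂.
(b) Concentration rise: 6439 g / 426,000 L = 15.12 mg/L = 15.12 ppm.
(b) Final FC: 2.9 + 15.12 = 18.02 ppm.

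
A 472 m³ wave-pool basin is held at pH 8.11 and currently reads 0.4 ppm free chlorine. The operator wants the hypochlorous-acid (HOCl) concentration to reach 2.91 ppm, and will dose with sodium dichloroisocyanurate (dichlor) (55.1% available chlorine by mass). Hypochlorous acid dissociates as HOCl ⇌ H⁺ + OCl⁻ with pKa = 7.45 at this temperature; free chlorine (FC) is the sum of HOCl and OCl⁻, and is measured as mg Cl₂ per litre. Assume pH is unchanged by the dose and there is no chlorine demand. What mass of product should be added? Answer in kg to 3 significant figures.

Volume: 472 m³ = 472,000 L.
[OCl⁻]/[HOCl] = 10^(pH − pKa) = 10^(8.11 − 7.45) = 4.571; fraction as HOCl = 1/(1 + 4.571) = 0.1795.
Free chlorine required for 2.91 ppm HOCl: 2.91 / 0.1795 = 16.21 ppm.
FC to add: 16.21 − 0.4 = 15.81 mg/L as Cl₂.
Cl₂ equivalent: 15.81 mg/L × 472,000 L = 7463 g.
Product at 55.1% available Cl: 7463 / 0.551 = 13,540 g.

13.5 kg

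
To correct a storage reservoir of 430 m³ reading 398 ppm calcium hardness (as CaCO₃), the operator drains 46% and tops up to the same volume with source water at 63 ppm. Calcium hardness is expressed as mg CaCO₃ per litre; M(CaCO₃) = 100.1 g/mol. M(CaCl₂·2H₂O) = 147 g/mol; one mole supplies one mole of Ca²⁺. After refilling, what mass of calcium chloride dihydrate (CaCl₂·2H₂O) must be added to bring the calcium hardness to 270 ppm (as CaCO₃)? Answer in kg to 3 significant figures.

16.5 kg

Volume: 430 m³ = 430,000 L.
After draining 46% and refilling: 398 × 0.54 + 63 × 0.46 = 243.9 ppm.
Deficit to target: 270 − 243.9 = 26.1 mg/L.
As CaCO₃: 26.1 mg/L × 430,000 L = 11,220 g; ÷ 100.1 = 112.1 mol Ca²⁺.
Mass: 112.1 × 147 = 16,480 g.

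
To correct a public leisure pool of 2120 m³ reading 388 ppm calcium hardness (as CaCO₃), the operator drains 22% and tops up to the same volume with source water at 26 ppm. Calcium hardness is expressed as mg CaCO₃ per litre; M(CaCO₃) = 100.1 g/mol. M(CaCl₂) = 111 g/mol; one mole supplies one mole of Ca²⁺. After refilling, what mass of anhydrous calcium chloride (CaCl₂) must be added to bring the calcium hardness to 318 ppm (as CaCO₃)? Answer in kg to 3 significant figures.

Volume: 2120 m³ = 2,120,000 L.
After draining 22% and refilling: 388 × 0.78 + 26 × 0.22 = 308.36 ppm.
Deficit to target: 318 − 308.36 = 9.64 mg/L.
As CaCO₃: 9.64 mg/L × 2,120,000 L = 20,440 g; ÷ 100.1 = 204.2 mol Ca²⁺.
Mass: 204.2 × 111 = 22,660 g.

22.7 kg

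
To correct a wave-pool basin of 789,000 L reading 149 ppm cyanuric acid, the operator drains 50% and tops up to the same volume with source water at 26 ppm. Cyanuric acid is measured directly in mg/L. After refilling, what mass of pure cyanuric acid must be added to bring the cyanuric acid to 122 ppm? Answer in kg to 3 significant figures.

27.2 kg

After draining 50% and refilling: 149 × 0.50 + 26 × 0.50 = 87.5 ppm.
Deficit to target: 122 − 87.5 = 34.5 mg/L.
Mass: 34.5 mg/L × 789,000 L = 27,220 g cyanuric acid.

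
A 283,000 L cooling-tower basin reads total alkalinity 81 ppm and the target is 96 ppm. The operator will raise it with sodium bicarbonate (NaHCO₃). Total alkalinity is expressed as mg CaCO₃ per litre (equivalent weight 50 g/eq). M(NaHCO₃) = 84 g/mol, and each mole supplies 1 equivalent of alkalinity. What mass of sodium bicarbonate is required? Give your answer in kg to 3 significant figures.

7.13 kg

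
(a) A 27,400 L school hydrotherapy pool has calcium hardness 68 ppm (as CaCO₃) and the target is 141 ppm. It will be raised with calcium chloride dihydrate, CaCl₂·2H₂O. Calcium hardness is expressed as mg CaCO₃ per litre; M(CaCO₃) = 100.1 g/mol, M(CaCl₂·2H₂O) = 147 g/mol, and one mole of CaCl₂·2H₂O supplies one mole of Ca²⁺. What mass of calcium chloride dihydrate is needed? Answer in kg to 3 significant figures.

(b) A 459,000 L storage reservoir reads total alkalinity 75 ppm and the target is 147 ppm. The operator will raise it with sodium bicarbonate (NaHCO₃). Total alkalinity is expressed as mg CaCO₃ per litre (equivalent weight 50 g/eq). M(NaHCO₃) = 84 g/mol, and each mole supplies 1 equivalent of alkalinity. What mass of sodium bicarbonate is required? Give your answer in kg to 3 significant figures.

(a) 2.94 kg; (b) 55.5 kg

(a) Hardness to add: (141 − 68) = 73 mg/L as CaCO₃ × 27,400 L = 2000 g as CaCO₃.
(a) Moles of Ca²⁺ (1 mol Ca²⁺ ≡ 1 mol CaCO₃): 2000 / 100.1 g/mol = 19.98 mol.
(a) Mass of CaCl₂·2H₂O: 19.98 × 147 = 2937 g.

(b) Alkalinity to add: (147 − 75) = 72 mg/L as CaCO₃ × 459,000 L = 33,050 g as CaCO₃.
(b) Equivalents: 33,050 g ÷ 50 g/eq = 661 eq.
(b) NaHCO₃ supplies 1 eq per mole → 661 mol.
(b) Mass: 661 mol × 84 g/mol = 55,520 g.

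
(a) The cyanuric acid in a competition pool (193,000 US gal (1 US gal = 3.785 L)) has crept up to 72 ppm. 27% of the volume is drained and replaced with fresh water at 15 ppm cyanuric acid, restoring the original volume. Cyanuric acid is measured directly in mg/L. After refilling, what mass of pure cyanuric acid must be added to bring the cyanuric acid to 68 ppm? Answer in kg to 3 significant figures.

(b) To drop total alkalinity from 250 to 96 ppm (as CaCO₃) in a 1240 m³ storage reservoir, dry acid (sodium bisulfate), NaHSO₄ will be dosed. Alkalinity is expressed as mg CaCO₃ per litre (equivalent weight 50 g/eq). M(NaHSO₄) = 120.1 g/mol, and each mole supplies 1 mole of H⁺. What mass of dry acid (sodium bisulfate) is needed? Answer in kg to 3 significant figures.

(a) Volume: 193,000 US gal × 3.785 L/gal = 730,505 L.
(a) After draining 27% and refilling: 72 × 0.73 + 15 × 0.27 = 56.61 ppm.
(a) Deficit to target: 68 − 56.61 = 11.39 mg/L.
(a) Mass: 11.39 mg/L × 730,505 L = 8320 g cyanuric acid.

(b) Volume: 1240 m³ = 1,240,000 L.
(b) Alkalinity to neutralize: (250 − 96) = 154 mg/L as CaCO₃ × 1,240,000 L = 191,000 g as CaCO₃.
(b) Equivalents of H⁺ required: 191,000 ÷ 50 g/eq = 3819 eq = 3819 mol NaHSO₄.
(b) Mass of NaHSO₄: 3819 × 120.1 = 458,700 g.

(a) 8.32 kg; (b) 459 kg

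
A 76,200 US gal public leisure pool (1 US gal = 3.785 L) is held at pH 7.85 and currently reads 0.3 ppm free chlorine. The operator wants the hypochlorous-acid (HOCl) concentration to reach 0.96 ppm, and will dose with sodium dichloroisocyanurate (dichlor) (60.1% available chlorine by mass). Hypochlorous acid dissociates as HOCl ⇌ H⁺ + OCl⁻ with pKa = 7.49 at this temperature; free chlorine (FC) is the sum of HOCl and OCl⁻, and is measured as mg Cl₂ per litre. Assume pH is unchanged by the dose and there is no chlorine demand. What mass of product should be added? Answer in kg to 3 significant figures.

1.37 kg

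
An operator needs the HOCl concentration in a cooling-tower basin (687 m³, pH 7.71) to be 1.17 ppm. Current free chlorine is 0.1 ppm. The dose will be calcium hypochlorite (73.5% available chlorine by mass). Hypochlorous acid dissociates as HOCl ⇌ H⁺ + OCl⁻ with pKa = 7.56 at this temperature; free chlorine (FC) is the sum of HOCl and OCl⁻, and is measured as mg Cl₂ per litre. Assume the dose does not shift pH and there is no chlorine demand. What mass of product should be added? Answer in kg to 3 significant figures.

Volume: 687 m³ = 687,000 L.
[OCl⁻]/[HOCl] = 10^(pH − pKa) = 10^(7.71 − 7.56) = 1.413; fraction as HOCl = 1/(1 + 1.413) = 0.4145.
Free chlorine required for 1.17 ppm HOCl: 1.17 / 0.4145 = 2.823 ppm.
FC to add: 2.823 − 0.1 = 2.723 mg/L as Cl₂.
Cl₂ equivalent: 2.723 mg/L × 687,000 L = 1870 g.
Product at 73.5% available Cl: 1870 / 0.735 = 2545 g.

2.54 kg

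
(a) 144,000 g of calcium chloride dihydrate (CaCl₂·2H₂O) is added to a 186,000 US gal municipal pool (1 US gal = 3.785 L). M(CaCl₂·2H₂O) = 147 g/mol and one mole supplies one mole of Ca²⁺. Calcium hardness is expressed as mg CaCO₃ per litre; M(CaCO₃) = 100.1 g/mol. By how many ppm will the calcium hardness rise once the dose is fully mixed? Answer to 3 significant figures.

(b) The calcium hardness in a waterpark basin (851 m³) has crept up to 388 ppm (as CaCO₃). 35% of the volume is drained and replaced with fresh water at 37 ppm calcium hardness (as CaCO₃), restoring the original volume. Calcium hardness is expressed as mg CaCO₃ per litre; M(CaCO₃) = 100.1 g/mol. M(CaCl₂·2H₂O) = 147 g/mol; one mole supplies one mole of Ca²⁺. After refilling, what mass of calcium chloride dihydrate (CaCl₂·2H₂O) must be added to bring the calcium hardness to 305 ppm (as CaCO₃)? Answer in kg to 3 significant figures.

(a) 139 ppm; (b) 49.8 kg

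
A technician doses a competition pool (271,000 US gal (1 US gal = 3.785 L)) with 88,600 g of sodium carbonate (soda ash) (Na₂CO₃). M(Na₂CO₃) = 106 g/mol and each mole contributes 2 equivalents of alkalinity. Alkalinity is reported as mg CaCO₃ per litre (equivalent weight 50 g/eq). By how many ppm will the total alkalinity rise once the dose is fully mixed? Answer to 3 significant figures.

81.5 ppm

Volume: 271,000 US gal × 3.785 L/gal = 1,025,735 L.
Moles of Na₂CO₃: 88,600 g ÷ 106 g/mol = 835.8 mol → 1672 eq of alkalinity.
As CaCO₃: 1672 eq × 50 g/eq = 83,580 g.
Rise: 83,580 g / 1,025,735 L × 1000 = 81.49 mg/L.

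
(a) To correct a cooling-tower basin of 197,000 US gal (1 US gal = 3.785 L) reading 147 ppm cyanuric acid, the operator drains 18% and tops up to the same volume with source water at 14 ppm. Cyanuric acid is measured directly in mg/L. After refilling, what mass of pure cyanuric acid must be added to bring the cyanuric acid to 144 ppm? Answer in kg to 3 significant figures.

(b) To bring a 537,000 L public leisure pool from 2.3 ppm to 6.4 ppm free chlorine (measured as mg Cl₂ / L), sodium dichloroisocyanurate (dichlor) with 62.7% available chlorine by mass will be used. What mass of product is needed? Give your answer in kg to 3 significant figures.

(a) Volume: 197,000 US gal × 3.785 L/gal = 745,645 L.
(a) After draining 18% and refilling: 147 × 0.82 + 14 × 0.18 = 123.06 ppm.
(a) Deficit to target: 144 − 123.06 = 20.94 mg/L.
(a) Mass: 20.94 mg/L × 745,645 L = 15,610 g cyanuric acid.

(b) Chlorine deficit: 6.4 − 2.3 = 4.1 ppm = 4.1 mg/L as Cl₂.
(b) Cl₂ equivalent needed: 4.1 mg/L × 537,000 L = 2,202,000 mg = 2202 g.
(b) Product at 62.7% available chlorine: 2202 / 0.627 = 3511 g.

(a) 15.6 kg; (b) 3.51 kg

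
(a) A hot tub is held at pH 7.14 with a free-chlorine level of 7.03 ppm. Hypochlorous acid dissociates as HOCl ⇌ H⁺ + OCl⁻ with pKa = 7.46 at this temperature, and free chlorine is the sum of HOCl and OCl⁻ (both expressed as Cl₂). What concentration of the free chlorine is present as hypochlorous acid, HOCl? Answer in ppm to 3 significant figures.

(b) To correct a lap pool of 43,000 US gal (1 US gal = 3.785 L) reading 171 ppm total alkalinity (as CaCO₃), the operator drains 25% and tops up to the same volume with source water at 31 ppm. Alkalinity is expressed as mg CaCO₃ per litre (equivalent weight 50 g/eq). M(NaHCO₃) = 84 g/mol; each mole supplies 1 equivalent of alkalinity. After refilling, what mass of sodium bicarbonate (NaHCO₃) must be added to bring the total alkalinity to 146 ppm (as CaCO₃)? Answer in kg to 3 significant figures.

(a) 4.75 ppm; (b) 2.73 kg

(a) [OCl⁻]/[HOCl] = 10^(pH − pKa) = 10^(7.14 − 7.46) = 10^-0.32 = 0.4786.
(a) Fraction as HOCl = 1 / (1 + 0.4786) = 0.6763.
(a) HOCl = 0.6763 × 7.03 ppm = 4.754 ppm.

(b) Volume: 43,000 US gal × 3.785 L/gal = 162,755 L.
(b) After draining 25% and refilling: 171 × 0.75 + 31 × 0.25 = 136 ppm.
(b) Deficit to target: 146 − 136 = 10 mg/L.
(b) As CaCO₃: 10 mg/L × 162,755 L = 1628 g; ÷ 50 g/eq ÷ 1 = 32.55 mol NaHCO₃.
(b) Mass: 32.55 × 84 = 2734 g.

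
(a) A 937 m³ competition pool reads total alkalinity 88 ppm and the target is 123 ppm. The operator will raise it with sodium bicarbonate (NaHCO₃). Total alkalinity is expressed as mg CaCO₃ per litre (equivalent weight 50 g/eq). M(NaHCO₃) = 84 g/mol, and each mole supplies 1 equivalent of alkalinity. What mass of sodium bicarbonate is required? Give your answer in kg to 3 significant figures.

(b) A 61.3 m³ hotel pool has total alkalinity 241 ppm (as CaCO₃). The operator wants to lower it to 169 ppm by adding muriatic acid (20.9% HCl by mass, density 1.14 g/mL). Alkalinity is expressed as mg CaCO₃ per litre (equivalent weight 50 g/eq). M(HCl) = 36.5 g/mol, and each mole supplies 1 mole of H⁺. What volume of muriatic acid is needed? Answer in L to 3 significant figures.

(a) Volume: 937 m³ = 937,000 L.
(a) Alkalinity to add: (123 − 88) = 35 mg/L as CaCO₃ × 937,000 L = 32,800 g as CaCO₃.
(a) Equivalents: 32,800 g ÷ 50 g/eq = 655.9 eq.
(a) NaHCO₃ supplies 1 eq per mole → 655.9 mol.
(a) Mass: 655.9 mol × 84 g/mol = 55,100 g.

(b) Volume: 61.3 m³ = 61,300 L.
(b) Alkalinity to neutralize: (241 − 169) = 72 mg/L as CaCO₃ × 61,300 L = 4414 g as CaCO₃.
(b) Equivalents of H⁺ required: 4414 ÷ 50 g/eq = 88.27 eq = 88.27 mol HCl.
(b) Mass of HCl: 88.27 × 36.5 = 3222 g.
(b) Mass of 20.9% solution: 3222 / 0.209 = 15,420 g.
(b) Volume: 15,420 g ÷ 1.14 g/mL = 13,520 mL.

(a) 55.1 kg; (b) 13.5 L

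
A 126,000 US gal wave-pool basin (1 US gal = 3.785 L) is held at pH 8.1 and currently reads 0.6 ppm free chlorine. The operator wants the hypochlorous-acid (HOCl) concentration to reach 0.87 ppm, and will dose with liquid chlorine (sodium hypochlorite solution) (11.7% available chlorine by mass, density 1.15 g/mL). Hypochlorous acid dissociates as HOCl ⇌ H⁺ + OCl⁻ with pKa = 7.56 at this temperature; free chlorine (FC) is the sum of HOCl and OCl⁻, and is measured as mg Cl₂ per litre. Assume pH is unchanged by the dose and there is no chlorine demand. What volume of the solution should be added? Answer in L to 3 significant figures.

Volume: 126,000 US gal × 3.785 L/gal = 476,910 L.
[OCl⁻]/[HOCl] = 10^(pH − pKa) = 10^(8.1 − 7.56) = 3.467; fraction as HOCl = 1/(1 + 3.467) = 0.2238.
Free chlorine required for 0.87 ppm HOCl: 0.87 / 0.2238 = 3.887 ppm.
FC to add: 3.887 − 0.6 = 3.287 mg/L as Cl₂.
Cl₂ equivalent: 3.287 mg/L × 476,910 L = 1567 g.
Product at 11.7% available Cl: 1567 / 0.117 = 13,400 g.
Volume: 13,400 g ÷ 1.15 g/mL = 11,650 mL.

11.6 L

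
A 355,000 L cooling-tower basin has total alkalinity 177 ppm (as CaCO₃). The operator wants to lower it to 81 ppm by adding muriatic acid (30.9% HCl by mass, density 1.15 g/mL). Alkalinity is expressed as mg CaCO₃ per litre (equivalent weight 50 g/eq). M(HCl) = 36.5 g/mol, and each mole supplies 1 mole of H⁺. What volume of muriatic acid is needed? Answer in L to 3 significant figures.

Alkalinity to neutralize: (177 − 81) = 96 mg/L as CaCO₃ × 355,000 L = 34,080 g as CaCO₃.
Equivalents of H⁺ required: 34,080 ÷ 50 g/eq = 681.6 eq = 681.6 mol HCl.
Mass of HCl: 681.6 × 36.5 = 24,880 g.
Mass of 30.9% solution: 24,880 / 0.309 = 80,510 g.
Volume: 80,510 g ÷ 1.15 g/mL = 70,010 mL.

70.0 L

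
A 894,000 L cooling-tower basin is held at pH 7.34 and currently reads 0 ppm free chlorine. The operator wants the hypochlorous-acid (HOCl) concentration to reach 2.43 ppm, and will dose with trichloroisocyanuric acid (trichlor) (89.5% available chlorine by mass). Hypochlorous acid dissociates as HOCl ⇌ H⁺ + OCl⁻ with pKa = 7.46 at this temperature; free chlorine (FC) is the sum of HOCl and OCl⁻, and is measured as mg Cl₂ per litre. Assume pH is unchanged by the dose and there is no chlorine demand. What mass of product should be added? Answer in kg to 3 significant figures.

4.27 kg

[OCl⁻]/[HOCl] = 10^(pH − pKa) = 10^(7.34 − 7.46) = 0.7586; fraction as HOCl = 1/(1 + 0.7586) = 0.5686.
Free chlorine required for 2.43 ppm HOCl: 2.43 / 0.5686 = 4.273 ppm.
FC to add: 4.273 − 0 = 4.273 mg/L as Cl₂.
Cl₂ equivalent: 4.273 mg/L × 894,000 L = 3820 g.
Product at 89.5% available Cl: 3820 / 0.895 = 4269 g.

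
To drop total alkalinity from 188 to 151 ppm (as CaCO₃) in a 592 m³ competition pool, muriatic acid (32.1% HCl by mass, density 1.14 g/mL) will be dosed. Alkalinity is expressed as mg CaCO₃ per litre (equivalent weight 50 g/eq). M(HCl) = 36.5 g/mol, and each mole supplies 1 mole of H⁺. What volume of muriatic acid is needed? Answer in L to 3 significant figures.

43.7 L

Volume: 592 m³ = 592,000 L.
Alkalinity to neutralize: (188 − 151) = 37 mg/L as CaCO₃ × 592,000 L = 21,900 g as CaCO₃.
Equivalents of H⁺ required: 21,900 ÷ 50 g/eq = 438.1 eq = 438.1 mol HCl.
Mass of HCl: 438.1 × 36.5 = 15,990 g.
Mass of 32.1% solution: 15,990 / 0.321 = 49,810 g.
Volume: 49,810 g ÷ 1.14 g/mL = 43,700 mL.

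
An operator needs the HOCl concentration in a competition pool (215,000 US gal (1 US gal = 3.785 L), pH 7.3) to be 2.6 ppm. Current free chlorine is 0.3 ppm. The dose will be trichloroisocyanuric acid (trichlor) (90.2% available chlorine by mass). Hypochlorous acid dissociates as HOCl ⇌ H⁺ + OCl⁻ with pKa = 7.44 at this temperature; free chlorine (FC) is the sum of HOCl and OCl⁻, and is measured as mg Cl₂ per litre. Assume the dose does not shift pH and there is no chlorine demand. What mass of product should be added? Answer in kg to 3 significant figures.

3.77 kg

Volume: 215,000 US gal × 3.785 L/gal = 813,775 L.
[OCl⁻]/[HOCl] = 10^(pH − pKa) = 10^(7.3 − 7.44) = 0.7244; fraction as HOCl = 1/(1 + 0.7244) = 0.5799.
Free chlorine required for 2.6 ppm HOCl: 2.6 / 0.5799 = 4.484 ppm.
FC to add: 4.484 − 0.3 = 4.184 mg/L as Cl₂.
Cl₂ equivalent: 4.184 mg/L × 813,775 L = 3404 g.
Product at 90.2% available Cl: 3404 / 0.902 = 3774 g.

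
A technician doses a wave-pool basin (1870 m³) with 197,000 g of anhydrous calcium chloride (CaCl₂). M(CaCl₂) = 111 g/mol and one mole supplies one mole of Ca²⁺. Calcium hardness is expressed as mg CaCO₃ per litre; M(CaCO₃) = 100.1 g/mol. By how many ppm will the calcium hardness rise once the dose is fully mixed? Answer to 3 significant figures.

95.0 ppm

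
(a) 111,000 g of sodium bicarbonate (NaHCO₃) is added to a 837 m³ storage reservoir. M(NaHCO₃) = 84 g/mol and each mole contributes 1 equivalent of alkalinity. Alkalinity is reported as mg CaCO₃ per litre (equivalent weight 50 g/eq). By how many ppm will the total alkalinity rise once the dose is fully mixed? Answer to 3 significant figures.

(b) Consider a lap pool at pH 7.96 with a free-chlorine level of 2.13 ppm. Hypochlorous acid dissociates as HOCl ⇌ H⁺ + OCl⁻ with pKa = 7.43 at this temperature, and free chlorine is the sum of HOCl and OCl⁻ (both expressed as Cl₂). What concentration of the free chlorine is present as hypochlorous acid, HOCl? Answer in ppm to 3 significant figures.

(a) Volume: 837 m³ = 837,000 L.
(a) Moles of NaHCO₃: 111,000 g ÷ 84 g/mol = 1321 mol → 1321 eq of alkalinity.
(a) As CaCO₃: 1321 eq × 50 g/eq = 66,070 g.
(a) Rise: 66,070 g / 837,000 L × 1000 = 78.94 mg/L.

(b) [OCl⁻]/[HOCl] = 10^(pH − pKa) = 10^(7.96 − 7.43) = 10^0.53 = 3.388.
(b) Fraction as HOCl = 1 / (1 + 3.388) = 0.2279.
(b) HOCl = 0.2279 × 2.13 ppm = 0.4854 ppm.

(a) 78.9 ppm; (b) 0.485 ppm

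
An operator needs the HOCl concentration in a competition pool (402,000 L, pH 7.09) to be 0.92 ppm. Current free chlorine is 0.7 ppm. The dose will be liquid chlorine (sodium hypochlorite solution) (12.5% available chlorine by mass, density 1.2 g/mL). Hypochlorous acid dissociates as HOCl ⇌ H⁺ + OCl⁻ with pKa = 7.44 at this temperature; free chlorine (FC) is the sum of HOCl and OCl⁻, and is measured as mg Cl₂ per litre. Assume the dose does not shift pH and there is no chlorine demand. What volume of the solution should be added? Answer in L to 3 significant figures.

1.69 L

[OCl⁻]/[HOCl] = 10^(pH − pKa) = 10^(7.09 − 7.44) = 0.4467; fraction as HOCl = 1/(1 + 0.4467) = 0.6912.
Free chlorine required for 0.92 ppm HOCl: 0.92 / 0.6912 = 1.331 ppm.
FC to add: 1.331 − 0.7 = 0.6309 mg/L as Cl₂.
Cl₂ equivalent: 0.6309 mg/L × 402,000 L = 253.6 g.
Product at 12.5% available Cl: 253.6 / 0.125 = 2029 g.
Volume: 2029 g ÷ 1.2 g/mL = 1691 mL.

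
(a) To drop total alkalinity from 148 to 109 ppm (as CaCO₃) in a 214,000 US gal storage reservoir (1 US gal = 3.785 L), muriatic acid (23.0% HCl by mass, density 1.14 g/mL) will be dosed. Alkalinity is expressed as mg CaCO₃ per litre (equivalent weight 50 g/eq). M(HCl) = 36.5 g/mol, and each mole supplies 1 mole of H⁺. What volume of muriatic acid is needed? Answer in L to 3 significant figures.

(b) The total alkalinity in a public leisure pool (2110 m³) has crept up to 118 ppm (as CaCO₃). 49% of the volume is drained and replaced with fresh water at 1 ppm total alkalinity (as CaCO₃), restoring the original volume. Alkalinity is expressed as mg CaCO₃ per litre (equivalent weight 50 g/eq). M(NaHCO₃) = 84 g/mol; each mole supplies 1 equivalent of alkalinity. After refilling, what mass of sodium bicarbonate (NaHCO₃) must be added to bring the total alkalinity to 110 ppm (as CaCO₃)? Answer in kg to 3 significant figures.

(a) 87.9 L; (b) 175 kg

(a) Volume: 214,000 US gal × 3.785 L/gal = 809,990 L.
(a) Alkalinity to neutralize: (148 − 109) = 39 mg/L as CaCO₃ × 809,990 L = 31,590 g as CaCO₃.
(a) Equivalents of H⁺ required: 31,590 ÷ 50 g/eq = 631.8 eq = 631.8 mol HCl.
(a) Mass of HCl: 631.8 × 36.5 = 23,060 g.
(a) Mass of 23.0% solution: 23,060 / 0.23 = 100,300 g.
(a) Volume: 100,300 g ÷ 1.14 g/mL = 87,950 mL.

(b) Volume: 2110 m³ = 2,110,000 L.
(b) After draining 49% and refilling: 118 × 0.51 + 1 × 0.49 = 60.67 ppm.
(b) Deficit to target: 110 − 60.67 = 49.33 mg/L.
(b) As CaCO₃: 49.33 mg/L × 2,110,000 L = 104,100 g; ÷ 50 g/eq ÷ 1 = 2082 mol NaHCO₃.
(b) Mass: 2082 × 84 = 174,900 g.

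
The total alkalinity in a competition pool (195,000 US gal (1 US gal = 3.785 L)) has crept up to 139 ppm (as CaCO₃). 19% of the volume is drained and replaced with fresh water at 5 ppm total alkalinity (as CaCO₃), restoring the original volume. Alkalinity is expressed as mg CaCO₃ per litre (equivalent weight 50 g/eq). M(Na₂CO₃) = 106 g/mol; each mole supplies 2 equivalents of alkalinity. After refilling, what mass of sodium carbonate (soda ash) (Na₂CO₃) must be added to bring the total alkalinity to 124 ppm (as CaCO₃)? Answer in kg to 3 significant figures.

Volume: 195,000 US gal × 3.785 L/gal = 738,075 L.
After draining 19% and refilling: 139 × 0.81 + 5 × 0.19 = 113.54 ppm.
Deficit to target: 124 − 113.54 = 10.46 mg/L.
As CaCO₃: 10.46 mg/L × 738,075 L = 7720 g; ÷ 50 g/eq ÷ 2 = 77.2 mol Na₂CO₃.
Mass: 77.2 × 106 = 8183 g.

8.18 kg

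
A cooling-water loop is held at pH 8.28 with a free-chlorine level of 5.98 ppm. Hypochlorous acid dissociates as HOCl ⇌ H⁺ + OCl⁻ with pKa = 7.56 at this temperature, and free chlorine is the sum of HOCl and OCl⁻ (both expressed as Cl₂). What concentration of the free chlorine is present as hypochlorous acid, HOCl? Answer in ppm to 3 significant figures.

0.957 ppm

[OCl⁻]/[HOCl] = 10^(pH − pKa) = 10^(8.28 − 7.56) = 10^0.72 = 5.248.
Fraction as HOCl = 1 / (1 + 5.248) = 0.16.
HOCl = 0.16 × 5.98 ppm = 0.9571 ppm.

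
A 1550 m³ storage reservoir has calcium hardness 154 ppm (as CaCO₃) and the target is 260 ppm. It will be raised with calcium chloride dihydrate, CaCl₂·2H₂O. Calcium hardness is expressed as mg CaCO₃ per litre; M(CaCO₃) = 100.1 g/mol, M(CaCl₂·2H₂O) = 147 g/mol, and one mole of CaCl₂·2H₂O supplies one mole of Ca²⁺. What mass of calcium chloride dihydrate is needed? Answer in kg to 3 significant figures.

241 kg

Volume: 1550 m³ = 1,550,000 L.
Hardness to add: (260 − 154) = 106 mg/L as CaCO₃ × 1,550,000 L = 164,300 g as CaCO₃.
Moles of Ca²⁺ (1 mol Ca²⁺ ≡ 1 mol CaCO₃): 164,300 / 100.1 g/mol = 1641 mol.
Mass of CaCl₂·2H₂O: 1641 × 147 = 241,300 g.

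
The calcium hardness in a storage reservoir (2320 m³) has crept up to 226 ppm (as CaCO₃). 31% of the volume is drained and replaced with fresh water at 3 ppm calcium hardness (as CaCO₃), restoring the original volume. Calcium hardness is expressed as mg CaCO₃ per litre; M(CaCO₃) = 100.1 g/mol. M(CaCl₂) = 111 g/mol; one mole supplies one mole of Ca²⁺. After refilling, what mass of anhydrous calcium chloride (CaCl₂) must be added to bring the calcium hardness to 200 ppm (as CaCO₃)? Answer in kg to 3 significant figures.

111 kg

Volume: 2320 m³ = 2,320,000 L.
After draining 31% and refilling: 226 × 0.69 + 3 × 0.31 = 156.87 ppm.
Deficit to target: 200 − 156.87 = 43.13 mg/L.
As CaCO₃: 43.13 mg/L × 2,320,000 L = 100,100 g; ÷ 100.1 = 999.6 mol Ca²⁺.
Mass: 999.6 × 111 = 111,000 g.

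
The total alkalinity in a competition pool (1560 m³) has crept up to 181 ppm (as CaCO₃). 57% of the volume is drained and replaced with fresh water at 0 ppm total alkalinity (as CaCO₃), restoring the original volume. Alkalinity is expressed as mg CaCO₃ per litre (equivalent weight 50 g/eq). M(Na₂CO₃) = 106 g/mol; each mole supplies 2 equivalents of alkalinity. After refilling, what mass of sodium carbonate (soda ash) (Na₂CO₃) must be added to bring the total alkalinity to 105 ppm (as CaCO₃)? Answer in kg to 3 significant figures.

Volume: 1560 m³ = 1,560,000 L.
After draining 57% and refilling: 181 × 0.43 + 0 × 0.57 = 77.83 ppm.
Deficit to target: 105 − 77.83 = 27.17 mg/L.
As CaCO₃: 27.17 mg/L × 1,560,000 L = 42,390 g; ÷ 50 g/eq ÷ 2 = 423.9 mol Na₂CO₃.
Mass: 423.9 × 106 = 44,930 g.

44.9 kg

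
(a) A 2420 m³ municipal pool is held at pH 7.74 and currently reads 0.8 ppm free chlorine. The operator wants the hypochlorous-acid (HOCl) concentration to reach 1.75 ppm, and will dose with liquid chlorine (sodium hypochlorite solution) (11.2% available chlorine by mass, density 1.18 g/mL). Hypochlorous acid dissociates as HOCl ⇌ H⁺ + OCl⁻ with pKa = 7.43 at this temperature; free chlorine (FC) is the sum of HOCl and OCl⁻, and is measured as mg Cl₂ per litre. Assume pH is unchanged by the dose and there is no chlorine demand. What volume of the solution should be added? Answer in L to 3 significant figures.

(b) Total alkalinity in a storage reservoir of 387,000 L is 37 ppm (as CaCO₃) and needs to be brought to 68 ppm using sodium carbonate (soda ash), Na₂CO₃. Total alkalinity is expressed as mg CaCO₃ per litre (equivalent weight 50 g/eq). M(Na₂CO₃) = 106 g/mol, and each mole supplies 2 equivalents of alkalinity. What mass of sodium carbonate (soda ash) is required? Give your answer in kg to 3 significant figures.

(a) 82.8 L; (b) 12.7 kg

(a) Volume: 2420 m³ = 2,420,000 L.
(a) [OCl⁻]/[HOCl] = 10^(pH − pKa) = 10^(7.74 − 7.43) = 2.042; fraction as HOCl = 1/(1 + 2.042) = 0.3288.
(a) Free chlorine required for 1.75 ppm HOCl: 1.75 / 0.3288 = 5.323 ppm.
(a) FC to add: 5.323 − 0.8 = 4.523 mg/L as Cl₂.
(a) Cl₂ equivalent: 4.523 mg/L × 2,420,000 L = 10,950 g.
(a) Product at 11.2% available Cl: 10,950 / 0.112 = 97,730 g.
(a) Volume: 97,730 g ÷ 1.18 g/mL = 82,820 mL.

(b) Alkalinity to add: (68 − 37) = 31 mg/L as CaCO₃ × 387,000 L = 12,000 g as CaCO₃.
(b) Equivalents: 12,000 g ÷ 50 g/eq = 239.9 eq.
(b) Each mole of Na₂CO₃ supplies 2 eq, so 239.9 / 2 = 120 mol.
(b) Mass: 120 mol × 106 g/mol = 12,720 g.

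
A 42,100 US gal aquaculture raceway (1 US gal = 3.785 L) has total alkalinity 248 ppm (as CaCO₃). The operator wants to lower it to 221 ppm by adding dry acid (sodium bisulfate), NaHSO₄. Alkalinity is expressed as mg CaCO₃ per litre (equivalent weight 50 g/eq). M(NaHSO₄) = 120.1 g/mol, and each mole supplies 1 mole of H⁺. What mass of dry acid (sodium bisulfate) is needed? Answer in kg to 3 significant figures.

Volume: 42,100 US gal × 3.785 L/gal = 159,348 L.
Alkalinity to neutralize: (248 − 221) = 27 mg/L as CaCO₃ × 159,348 L = 4302 g as CaCO₃.
Equivalents of H⁺ required: 4302 ÷ 50 g/eq = 86.05 eq = 86.05 mol NaHSO₄.
Mass of NaHSO₄: 86.05 × 120.1 = 10,330 g.

10.3 kg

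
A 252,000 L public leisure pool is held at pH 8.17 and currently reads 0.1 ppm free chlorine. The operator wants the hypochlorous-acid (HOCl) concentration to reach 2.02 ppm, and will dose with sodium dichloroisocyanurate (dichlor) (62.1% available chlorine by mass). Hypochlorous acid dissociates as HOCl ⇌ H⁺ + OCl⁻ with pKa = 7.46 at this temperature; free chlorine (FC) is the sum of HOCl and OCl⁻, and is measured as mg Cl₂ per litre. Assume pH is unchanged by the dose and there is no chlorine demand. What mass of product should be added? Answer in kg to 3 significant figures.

4.98 kg

[OCl⁻]/[HOCl] = 10^(pH − pKa) = 10^(8.17 − 7.46) = 5.129; fraction as HOCl = 1/(1 + 5.129) = 0.1632.
Free chlorine required for 2.02 ppm HOCl: 2.02 / 0.1632 = 12.38 ppm.
FC to add: 12.38 − 0.1 = 12.28 mg/L as Cl₂.
Cl₂ equivalent: 12.28 mg/L × 252,000 L = 3095 g.
Product at 62.1% available Cl: 3095 / 0.621 = 4983 g.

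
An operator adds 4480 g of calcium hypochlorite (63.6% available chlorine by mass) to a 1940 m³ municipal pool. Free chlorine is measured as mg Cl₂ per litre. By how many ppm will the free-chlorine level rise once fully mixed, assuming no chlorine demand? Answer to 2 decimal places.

Volume: 1940 m³ = 1,940,000 L.
Available chlorine delivered: 4480 g × 0.636 = 2849 g as Cl₂.
Concentration rise: 2849 g / 1,940,000 L = 1.469 mg/L = 1.47 ppm.

1.47 ppm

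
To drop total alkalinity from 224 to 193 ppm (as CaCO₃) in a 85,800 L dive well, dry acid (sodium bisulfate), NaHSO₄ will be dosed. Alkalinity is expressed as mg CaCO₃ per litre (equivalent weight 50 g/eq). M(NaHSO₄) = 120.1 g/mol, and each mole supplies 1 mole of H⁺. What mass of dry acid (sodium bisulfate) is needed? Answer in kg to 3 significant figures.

6.39 kg

Alkalinity to neutralize: (224 − 193) = 31 mg/L as CaCO₃ × 85,800 L = 2660 g as CaCO₃.
Equivalents of H⁺ required: 2660 ÷ 50 g/eq = 53.2 eq = 53.2 mol NaHSO₄.
Mass of NaHSO₄: 53.2 × 120.1 = 6389 g.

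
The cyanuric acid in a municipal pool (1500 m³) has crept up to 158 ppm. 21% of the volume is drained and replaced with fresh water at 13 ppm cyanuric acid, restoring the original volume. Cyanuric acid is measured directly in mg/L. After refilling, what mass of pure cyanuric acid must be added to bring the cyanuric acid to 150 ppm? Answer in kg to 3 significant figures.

Volume: 1500 m³ = 1,500,000 L.
After draining 21% and refilling: 158 × 0.79 + 13 × 0.21 = 127.55 ppm.
Deficit to target: 150 − 127.55 = 22.45 mg/L.
Mass: 22.45 mg/L × 1,500,000 L = 33,670 g cyanuric acid.

33.7 kg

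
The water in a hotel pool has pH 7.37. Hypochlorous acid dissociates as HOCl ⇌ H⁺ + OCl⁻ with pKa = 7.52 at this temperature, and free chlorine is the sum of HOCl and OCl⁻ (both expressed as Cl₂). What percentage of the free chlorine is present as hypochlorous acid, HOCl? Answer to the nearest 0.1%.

58.5%

[OCl⁻]/[HOCl] = 10^(pH − pKa) = 10^(7.37 − 7.52) = 10^-0.15 = 0.7079.
Fraction as HOCl = 1 / (1 + 0.7079) = 0.5855.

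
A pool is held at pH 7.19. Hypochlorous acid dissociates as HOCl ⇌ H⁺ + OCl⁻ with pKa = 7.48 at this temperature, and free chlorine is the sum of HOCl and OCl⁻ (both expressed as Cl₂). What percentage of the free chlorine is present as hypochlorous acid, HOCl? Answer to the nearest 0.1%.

66.1%

[OCl⁻]/[HOCl] = 10^(pH − pKa) = 10^(7.19 − 7.48) = 10^-0.29 = 0.5129.
Fraction as HOCl = 1 / (1 + 0.5129) = 0.661.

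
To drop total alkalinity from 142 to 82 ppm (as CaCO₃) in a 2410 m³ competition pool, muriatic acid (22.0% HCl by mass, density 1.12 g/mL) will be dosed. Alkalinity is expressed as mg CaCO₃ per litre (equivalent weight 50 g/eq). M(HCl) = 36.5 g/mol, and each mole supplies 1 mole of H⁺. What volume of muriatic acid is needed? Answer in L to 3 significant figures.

Volume: 2410 m³ = 2,410,000 L.
Alkalinity to neutralize: (142 − 82) = 60 mg/L as CaCO₃ × 2,410,000 L = 144,600 g as CaCO₃.
Equivalents of H⁺ required: 144,600 ÷ 50 g/eq = 2892 eq = 2892 mol HCl.
Mass of HCl: 2892 × 36.5 = 105,600 g.
Mass of 22.0% solution: 105,600 / 0.22 = 479,800 g.
Volume: 479,800 g ÷ 1.12 g/mL = 428,400 mL.

428 L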